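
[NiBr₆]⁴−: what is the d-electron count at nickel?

d⁸

Ligand charges: each bromide is −1. With an overall charge of −4 the nickel centre must be in the +2 oxidation state.
Group 10 minus oxidation state 2 gives a d⁸ configuration.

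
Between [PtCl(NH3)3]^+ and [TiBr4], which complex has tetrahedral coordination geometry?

For [PtCl(NH3)3]^+: Ligand charges: each chloride is −1; ammonia is neutral. With an overall charge of +1 the platinum centre must be in the +2 oxidation state. Group 10 minus oxidation state 2 gives a d⁸ configuration. A 5d d⁸ ion has a large crystal-field splitting; square planar leaves the high-energy d_{x²−y²} orbital empty and maximises CFSE. → square planar.
For [TiBr4]: Summing ligand charges against the 0 overall charge gives an oxidation state of +4 for titanium. Group 4 minus oxidation state 4 gives a d⁰ configuration. A d⁰ ion has no crystal-field stabilisation preference between square planar and tetrahedral, so four ligands adopt the sterically favoured tetrahedral geometry. → tetrahedral.

[TiBr4]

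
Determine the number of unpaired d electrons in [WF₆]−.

Each fluoride is −1; balancing the −1 overall charge requires W(V).
Tungsten is a group-6 element; W(V) is therefore d¹.
In an octahedral field the d¹ configuration is t₂g¹e_g⁰ (only one arrangement possible), giving 1 unpaired electron.

1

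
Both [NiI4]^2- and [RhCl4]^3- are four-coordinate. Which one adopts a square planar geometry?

For [NiI4]^2-: Ligand charges: each iodide is −1. With an overall charge of −2 the nickel centre must be in the +2 oxidation state. Nickel is a group-10 element; Ni(II) is therefore d⁸. Iodide is a weak-field ligand. With weak-field ligands the CFSE gain from square planar is small, so a 3d d⁸ ion takes the sterically preferred tetrahedral geometry. → tetrahedral.
For [RhCl4]^3-: Each chloride is −1; balancing the −3 overall charge requires Rh(I). Rhodium is a group-9 element; Rh(I) is therefore d⁸. A 4d d⁸ ion has a large crystal-field splitting; square planar leaves the high-energy d_{x²−y²} orbital empty and maximises CFSE. → square planar.

[RhCl4]^3-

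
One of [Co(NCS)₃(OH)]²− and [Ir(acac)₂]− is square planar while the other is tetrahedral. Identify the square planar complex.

For [Co(NCS)₃(OH)]²−: Each isothiocyanate is −1; each hydroxide is −1; balancing the −2 overall charge requires Co(II). Co sits in group 9, so the d-electron count is 9 − 2 = 7. For a high-spin 3d d⁷ ion with weak-field ligands the small Δₜ gives little square-planar CFSE advantage, so four ligands adopt the sterically favoured tetrahedral geometry. → tetrahedral.
For [Ir(acac)₂]−: Each acetylacetonate is −1; balancing the −1 overall charge requires Ir(I). Iridium is a group-9 element; Ir(I) is therefore d⁸. A 5d d⁸ ion has a large crystal-field splitting; square planar leaves the high-energy d_{x²−y²} orbital empty and maximises CFSE. → square planar.

[Ir(acac)₂]−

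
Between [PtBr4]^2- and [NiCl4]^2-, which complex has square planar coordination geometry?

For [PtBr4]^2-: Ligand charges: each bromide is −1. With an overall charge of −2 the platinum centre must be in the +2 oxidation state. Group 10 minus oxidation state 2 gives a d⁸ configuration. A 5d d⁸ ion has a large crystal-field splitting; square planar leaves the high-energy d_{x²−y²} orbital empty and maximises CFSE. → square planar.
For [NiCl4]^2-: Each chloride is −1; balancing the −2 overall charge requires Ni(II). Ni sits in group 10, so the d-electron count is 10 − 2 = 8. Chloride is a weak-field ligand. With weak-field ligands the CFSE gain from square planar is small, so a 3d d⁸ ion takes the sterically preferred tetrahedral geometry. → tetrahedral.

[PtBr4]^2-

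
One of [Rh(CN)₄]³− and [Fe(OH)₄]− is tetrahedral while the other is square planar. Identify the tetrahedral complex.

For [Rh(CN)₄]³−: Each cyanide is −1; balancing the −3 overall charge requires Rh(I). Group 9 minus oxidation state 1 gives a d⁸ configuration. A 4d d⁸ ion has a large crystal-field splitting; square planar leaves the high-energy d_{x²−y²} orbital empty and maximises CFSE. → square planar.
For [Fe(OH)₄]−: Each hydroxide is −1; balancing the −1 overall charge requires Fe(III). Fe sits in group 8, so the d-electron count is 8 − 3 = 5. A high-spin d⁵ ion has zero CFSE in either geometry, so four ligands adopt the sterically favoured tetrahedral geometry. → tetrahedral.

[Fe(OH)₄]−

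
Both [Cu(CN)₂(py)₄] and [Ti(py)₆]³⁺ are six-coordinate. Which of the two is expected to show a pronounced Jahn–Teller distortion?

[Cu(CN)₂(py)₄]: Ligand charges: each cyanide is −1; pyridine is neutral. With an overall charge of 0 the copper centre must be in the +2 oxidation state. Copper is a group-11 element; Cu(II) is therefore d⁹. The t₂g⁶e_g³ configuration has an unevenly filled e_g set; the Jahn–Teller theorem predicts a tetragonal distortion (typically axial elongation) to lift the degeneracy.
[Ti(py)₆]³⁺: Summing ligand charges against the +3 overall charge gives an oxidation state of +3 for titanium. Titanium is a group-4 element; Ti(III) is therefore d¹. The d¹ configuration leaves the e_g set evenly filled (or empty) — no strong Jahn–Teller driving force.

[Cu(CN)₂(py)₄]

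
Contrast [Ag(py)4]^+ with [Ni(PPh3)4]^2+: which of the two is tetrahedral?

[Ag(py)4]^+

For [Ag(py)4]^+: Ligand charges: pyridine is neutral. With an overall charge of +1 the silver centre must be in the +1 oxidation state. Ag sits in group 11, so the d-electron count is 11 − 1 = 10. A d¹⁰ ion has no crystal-field stabilisation preference between square planar and tetrahedral, so four ligands adopt the sterically favoured tetrahedral geometry. → tetrahedral.
For [Ni(PPh3)4]^2+: Triphenylphosphine is neutral; balancing the +2 overall charge requires Ni(II). Group 10 minus oxidation state 2 gives a d⁸ configuration. Triphenylphosphine is a strong-field ligand (high in the spectrochemical series). A 3d d⁸ ion with strong-field ligands gains enough CFSE to favour square planar over tetrahedral. → square planar.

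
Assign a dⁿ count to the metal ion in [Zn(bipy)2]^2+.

Summing ligand charges against the +2 overall charge gives an oxidation state of +2 for zinc.
Group 12 minus oxidation state 2 gives a d¹⁰ configuration.

d10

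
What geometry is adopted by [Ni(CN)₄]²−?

Each cyanide is −1; balancing the −2 overall charge requires Ni(II).
Ni sits in group 10, so the d-electron count is 10 − 2 = 8.
With 4 monodentate ligands the coordination number is 4.
Cyanide is a strong-field ligand (high in the spectrochemical series).
A 3d d⁸ ion with strong-field ligands gains enough CFSE to favour square planar over tetrahedral.

square planar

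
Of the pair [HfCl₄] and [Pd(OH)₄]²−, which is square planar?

[Pd(OH)₄]²−

For [HfCl₄]: Ligand charges: each chloride is −1. With an overall charge of 0 the hafnium centre must be in the +4 oxidation state. Hafnium is a group-4 element; Hf(IV) is therefore d⁰. A d⁰ ion has no crystal-field stabilisation preference between square planar and tetrahedral, so four ligands adopt the sterically favoured tetrahedral geometry. → tetrahedral.
For [Pd(OH)₄]²−: Ligand charges: each hydroxide is −1. With an overall charge of −2 the palladium centre must be in the +2 oxidation state. Palladium is a group-10 element; Pd(II) is therefore d⁸. A 4d d⁸ ion has a large crystal-field splitting; square planar leaves the high-energy d_{x²−y²} orbital empty and maximises CFSE. → square planar.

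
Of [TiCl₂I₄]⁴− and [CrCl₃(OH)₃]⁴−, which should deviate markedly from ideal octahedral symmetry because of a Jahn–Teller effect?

[CrCl₃(OH)₃]⁴−

[TiCl₂I₄]⁴−: Each chloride is −1; each iodide is −1; balancing the −4 overall charge requires Ti(II). Group 4 minus oxidation state 2 gives a d² configuration. The d² configuration leaves the e_g set evenly filled (or empty) — no strong Jahn–Teller driving force.
[CrCl₃(OH)₃]⁴−: Summing ligand charges against the −4 overall charge gives an oxidation state of +2 for chromium. Cr sits in group 6, so the d-electron count is 6 − 2 = 4. Chloride and hydroxide are weak-field ligands for a first-row metal, so the complex is high-spin. The t₂g³e_g¹ (high-spin) configuration has an unevenly filled e_g set; the Jahn–Teller theorem predicts a tetragonal distortion (typically axial elongation) to lift the degeneracy.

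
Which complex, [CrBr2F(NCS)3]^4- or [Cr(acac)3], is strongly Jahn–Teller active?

[CrBr2F(NCS)3]^4-

[CrBr2F(NCS)3]^4-: Each bromide is −1; each fluoride is −1; each isothiocyanate is −1; balancing the −4 overall charge requires Cr(II). Group 6 minus oxidation state 2 gives a d⁴ configuration. Bromide, fluoride, and isothiocyanate are weak-field ligands for a first-row metal, so the complex is high-spin. The t₂g³e_g¹ (high-spin) configuration has an unevenly filled e_g set; the Jahn–Teller theorem predicts a tetragonal distortion (typically axial elongation) to lift the degeneracy.
[Cr(acac)3]: Each acetylacetonate is −1; balancing the 0 overall charge requires Cr(III). Cr sits in group 6, so the d-electron count is 6 − 3 = 3. The d³ configuration leaves the e_g set evenly filled (or empty) — no strong Jahn–Teller driving force.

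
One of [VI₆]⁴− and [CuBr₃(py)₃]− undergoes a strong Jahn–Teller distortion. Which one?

[CuBr₃(py)₃]−

[VI₆]⁴−: Each iodide is −1; balancing the −4 overall charge requires V(II). Vanadium is a group-5 element; V(II) is therefore d³. The d³ configuration leaves the e_g set evenly filled (or empty) — no strong Jahn–Teller driving force.
[CuBr₃(py)₃]−: Each bromide is −1; pyridine is neutral; balancing the −1 overall charge requires Cu(II). Cu sits in group 11, so the d-electron count is 11 − 2 = 9. The t₂g⁶e_g³ configuration has an unevenly filled e_g set; the Jahn–Teller theorem predicts a tetragonal distortion (typically axial elongation) to lift the degeneracy.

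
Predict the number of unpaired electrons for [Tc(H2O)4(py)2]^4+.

Water is neutral; pyridine is neutral; balancing the +4 overall charge requires Tc(IV).
Group 7 minus oxidation state 4 gives a d³ configuration.
In an octahedral field the d³ configuration is t₂g³e_g⁰ (only one arrangement possible), giving 3 unpaired electrons.

3 unpaired electrons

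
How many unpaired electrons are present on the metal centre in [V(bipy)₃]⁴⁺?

1 unpaired electron

Summing ligand charges against the +4 overall charge gives an oxidation state of +4 for vanadium.
V sits in group 5, so the d-electron count is 5 − 4 = 1.
Counting donor atoms: 3×2,2′-bipyridine (bidentate) → 6 donors. Coordination number = 6.
In an octahedral field the d¹ configuration is t₂g¹e_g⁰ (only one arrangement possible), giving 1 unpaired electron.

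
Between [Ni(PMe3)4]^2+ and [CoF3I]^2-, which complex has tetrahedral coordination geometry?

For [Ni(PMe3)4]^2+: Ligand charges: trimethylphosphine is neutral. With an overall charge of +2 the nickel centre must be in the +2 oxidation state. Group 10 minus oxidation state 2 gives a d⁸ configuration. Trimethylphosphine is a strong-field ligand (high in the spectrochemical series). A 3d d⁸ ion with strong-field ligands gains enough CFSE to favour square planar over tetrahedral. → square planar.
For [CoF3I]^2-: Summing ligand charges against the −2 overall charge gives an oxidation state of +2 for cobalt. Co sits in group 9, so the d-electron count is 9 − 2 = 7. For a high-spin 3d d⁷ ion with weak-field ligands the small Δₜ gives little square-planar CFSE advantage, so four ligands adopt the sterically favoured tetrahedral geometry. → tetrahedral.

[CoF3I]^2-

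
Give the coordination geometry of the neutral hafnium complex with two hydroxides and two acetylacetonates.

Summing ligand charges against the 0 overall charge gives an oxidation state of +4 for hafnium.
Hafnium is a group-4 element; Hf(IV) is therefore d⁰.
Counting donor atoms: 2×hydroxide (monodentate) → 2 donors; 2×acetylacetonate (bidentate) → 4 donors. Coordination number = 6.
Six donors around a single metal centre give an octahedral coordination sphere.

octahedral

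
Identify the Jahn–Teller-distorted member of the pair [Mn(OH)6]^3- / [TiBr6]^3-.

[Mn(OH)6]^3-: Ligand charges: each hydroxide is −1. With an overall charge of −3 the manganese centre must be in the +3 oxidation state. Group 7 minus oxidation state 3 gives a d⁴ configuration. Hydroxide is a weak-field ligand for a first-row metal, so the complex is high-spin. The t₂g³e_g¹ (high-spin) configuration has an unevenly filled e_g set; the Jahn–Teller theorem predicts a tetragonal distortion (typically axial elongation) to lift the degeneracy.
[TiBr6]^3-: Summing ligand charges against the −3 overall charge gives an oxidation state of +3 for titanium. Titanium is a group-4 element; Ti(III) is therefore d¹. The d¹ configuration leaves the e_g set evenly filled (or empty) — no strong Jahn–Teller driving force.

[Mn(OH)6]^3-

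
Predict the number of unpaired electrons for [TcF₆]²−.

Summing ligand charges against the −2 overall charge gives an oxidation state of +4 for technetium.
Technetium is a group-7 element; Tc(IV) is therefore d³.
In an octahedral field the d³ configuration is t₂g³e_g⁰ (only one arrangement possible), giving 3 unpaired electrons.

3 unpaired electrons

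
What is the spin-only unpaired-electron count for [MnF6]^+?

Summing ligand charges against the +1 overall charge gives an oxidation state of +7 for manganese.
Group 7 minus oxidation state 7 gives a d⁰ configuration.
In an octahedral field the d⁰ configuration is t₂g⁰e_g⁰, giving 0 unpaired electrons.

0 unpaired electrons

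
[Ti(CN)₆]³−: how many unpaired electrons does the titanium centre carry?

1 unpaired electron

Summing ligand charges against the −3 overall charge gives an oxidation state of +3 for titanium.
Ti sits in group 4, so the d-electron count is 4 − 3 = 1.
In an octahedral field the d¹ configuration is t₂g¹e_g⁰ (only one arrangement possible), giving 1 unpaired electron.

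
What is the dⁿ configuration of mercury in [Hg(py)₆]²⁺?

d10

Summing ligand charges against the +2 overall charge gives an oxidation state of +2 for mercury.
Hg sits in group 12, so the d-electron count is 12 − 2 = 10.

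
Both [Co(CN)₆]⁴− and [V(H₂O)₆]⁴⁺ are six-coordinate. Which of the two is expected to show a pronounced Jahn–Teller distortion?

[Co(CN)₆]⁴−

[Co(CN)₆]⁴−: Each cyanide is −1; balancing the −4 overall charge requires Co(II). Co sits in group 9, so the d-electron count is 9 − 2 = 7. Cyanide is a strong-field ligand (high in the spectrochemical series) for a first-row metal, so the complex is low-spin. The t₂g⁶e_g¹ (low-spin) configuration has an unevenly filled e_g set; the Jahn–Teller theorem predicts a tetragonal distortion (typically axial elongation) to lift the degeneracy.
[V(H₂O)₆]⁴⁺: Ligand charges: water is neutral. With an overall charge of +4 the vanadium centre must be in the +4 oxidation state. Vanadium is a group-5 element; V(IV) is therefore d¹. The d¹ configuration leaves the e_g set evenly filled (or empty) — no strong Jahn–Teller driving force.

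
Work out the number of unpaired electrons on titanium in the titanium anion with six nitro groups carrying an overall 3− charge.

Each nitro (N-bound nitrite) is −1; balancing the −3 overall charge requires Ti(III).
Titanium is a group-4 element; Ti(III) is therefore d¹.
In an octahedral field the d¹ configuration is t₂g¹e_g⁰ (only one arrangement possible), giving 1 unpaired electron.

1 unpaired electron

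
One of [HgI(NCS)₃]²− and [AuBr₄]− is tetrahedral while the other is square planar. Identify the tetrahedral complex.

For [HgI(NCS)₃]²−: Summing ligand charges against the −2 overall charge gives an oxidation state of +2 for mercury. Mercury is a group-12 element; Hg(II) is therefore d¹⁰. A d¹⁰ ion has no crystal-field stabilisation preference between square planar and tetrahedral, so four ligands adopt the sterically favoured tetrahedral geometry. → tetrahedral.
For [AuBr₄]−: Each bromide is −1; balancing the −1 overall charge requires Au(III). Group 11 minus oxidation state 3 gives a d⁸ configuration. A 5d d⁸ ion has a large crystal-field splitting; square planar leaves the high-energy d_{x²−y²} orbital empty and maximises CFSE. → square planar.

[HgI(NCS)₃]²−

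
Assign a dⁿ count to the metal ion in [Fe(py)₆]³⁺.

d⁵

Ligand charges: pyridine is neutral. With an overall charge of +3 the iron centre must be in the +3 oxidation state.
Iron is a group-8 element; Fe(III) is therefore d⁵.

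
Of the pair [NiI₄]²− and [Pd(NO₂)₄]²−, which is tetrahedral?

[NiI₄]²−

For [NiI₄]²−: Each iodide is −1; balancing the −2 overall charge requires Ni(II). Ni sits in group 10, so the d-electron count is 10 − 2 = 8. Iodide is a weak-field ligand. With weak-field ligands the CFSE gain from square planar is small, so a 3d d⁸ ion takes the sterically preferred tetrahedral geometry. → tetrahedral.
For [Pd(NO₂)₄]²−: Summing ligand charges against the −2 overall charge gives an oxidation state of +2 for palladium. Palladium is a group-10 element; Pd(II) is therefore d⁸. A 4d d⁸ ion has a large crystal-field splitting; square planar leaves the high-energy d_{x²−y²} orbital empty and maximises CFSE. → square planar.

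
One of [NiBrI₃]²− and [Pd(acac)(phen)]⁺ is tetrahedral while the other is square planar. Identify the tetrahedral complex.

For [NiBrI₃]²−: Summing ligand charges against the −2 overall charge gives an oxidation state of +2 for nickel. Nickel is a group-10 element; Ni(II) is therefore d⁸. Bromide and iodide are weak-field ligands. With weak-field ligands the CFSE gain from square planar is small, so a 3d d⁸ ion takes the sterically preferred tetrahedral geometry. → tetrahedral.
For [Pd(acac)(phen)]⁺: Summing ligand charges against the +1 overall charge gives an oxidation state of +2 for palladium. Pd sits in group 10, so the d-electron count is 10 − 2 = 8. A 4d d⁸ ion has a large crystal-field splitting; square planar leaves the high-energy d_{x²−y²} orbital empty and maximises CFSE. → square planar.

[NiBrI₃]²−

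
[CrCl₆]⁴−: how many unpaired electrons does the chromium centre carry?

4 unpaired electrons

Ligand charges: each chloride is −1. With an overall charge of −4 the chromium centre must be in the +2 oxidation state.
Chromium is a group-6 element; Cr(II) is therefore d⁴.
The spin state decides the count: Chloride is a weak-field ligand for a first-row metal, so the complex is high-spin.
An octahedral high-spin d⁴ ion is t₂g³e_g¹, giving 4 unpaired electrons.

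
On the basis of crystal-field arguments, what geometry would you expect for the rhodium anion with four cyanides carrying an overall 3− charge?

Ligand charges: each cyanide is −1. With an overall charge of −3 the rhodium centre must be in the +1 oxidation state.
Group 9 minus oxidation state 1 gives a d⁸ configuration.
Coordination number: 4.
A 4d d⁸ ion has a large crystal-field splitting; square planar leaves the high-energy d_{x²−y²} orbital empty and maximises CFSE.

square planar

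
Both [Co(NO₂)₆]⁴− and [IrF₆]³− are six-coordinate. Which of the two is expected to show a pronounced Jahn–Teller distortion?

[Co(NO₂)₆]⁴−

[Co(NO₂)₆]⁴−: Each nitro (N-bound nitrite) is −1; balancing the −4 overall charge requires Co(II). Co sits in group 9, so the d-electron count is 9 − 2 = 7. Nitro (N-bound nitrite) is a strong-field ligand (high in the spectrochemical series) for a first-row metal, so the complex is low-spin. The t₂g⁶e_g¹ (low-spin) configuration has an unevenly filled e_g set; the Jahn–Teller theorem predicts a tetragonal distortion (typically axial elongation) to lift the degeneracy.
[IrF₆]³−: Summing ligand charges against the −3 overall charge gives an oxidation state of +3 for iridium. Group 9 minus oxidation state 3 gives a d⁶ configuration. A 5d ion has a large Δₒ and is invariably low-spin. The d⁶ configuration leaves the e_g set evenly filled (or empty) — no strong Jahn–Teller driving force.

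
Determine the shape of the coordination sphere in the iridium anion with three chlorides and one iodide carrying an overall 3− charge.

Each chloride is −1; each iodide is −1; balancing the −3 overall charge requires Ir(I).
Group 9 minus oxidation state 1 gives a d⁸ configuration.
Coordination number: 4.
A 5d d⁸ ion has a large crystal-field splitting; square planar leaves the high-energy d_{x²−y²} orbital empty and maximises CFSE.

square planar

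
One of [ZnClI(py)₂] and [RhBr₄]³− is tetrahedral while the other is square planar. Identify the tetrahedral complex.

[ZnClI(py)₂]

For [ZnClI(py)₂]: Each chloride is −1; each iodide is −1; pyridine is neutral; balancing the 0 overall charge requires Zn(II). Zinc is a group-12 element; Zn(II) is therefore d¹⁰. A d¹⁰ ion has no crystal-field stabilisation preference between square planar and tetrahedral, so four ligands adopt the sterically favoured tetrahedral geometry. → tetrahedral.
For [RhBr₄]³−: Each bromide is −1; balancing the −3 overall charge requires Rh(I). Group 9 minus oxidation state 1 gives a d⁸ configuration. A 4d d⁸ ion has a large crystal-field splitting; square planar leaves the high-energy d_{x²−y²} orbital empty and maximises CFSE. → square planar.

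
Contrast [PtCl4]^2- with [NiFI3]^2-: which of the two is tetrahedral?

For [PtCl4]^2-: Ligand charges: each chloride is −1. With an overall charge of −2 the platinum centre must be in the +2 oxidation state. Pt sits in group 10, so the d-electron count is 10 − 2 = 8. A 5d d⁸ ion has a large crystal-field splitting; square planar leaves the high-energy d_{x²−y²} orbital empty and maximises CFSE. → square planar.
For [NiFI3]^2-: Ligand charges: each fluoride is −1; each iodide is −1. With an overall charge of −2 the nickel centre must be in the +2 oxidation state. Nickel is a group-10 element; Ni(II) is therefore d⁸. Fluoride and iodide are weak-field ligands. With weak-field ligands the CFSE gain from square planar is small, so a 3d d⁸ ion takes the sterically preferred tetrahedral geometry. → tetrahedral.

[NiFI3]^2-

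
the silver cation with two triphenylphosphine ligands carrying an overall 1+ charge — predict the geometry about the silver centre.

linear

Ligand charges: triphenylphosphine is neutral. With an overall charge of +1 the silver centre must be in the +1 oxidation state.
Group 11 minus oxidation state 1 gives a d¹⁰ configuration.
With 2 monodentate ligands the coordination number is 2.
A d¹⁰ ion with only two ligands adopts a linear arrangement (sp hybridisation; no CFSE preference).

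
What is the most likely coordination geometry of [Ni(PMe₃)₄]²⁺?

square planar

Ligand charges: trimethylphosphine is neutral. With an overall charge of +2 the nickel centre must be in the +2 oxidation state.
Ni sits in group 10, so the d-electron count is 10 − 2 = 8.
With 4 monodentate ligands the coordination number is 4.
Trimethylphosphine is a strong-field ligand (high in the spectrochemical series).
A 3d d⁸ ion with strong-field ligands gains enough CFSE to favour square planar over tetrahedral.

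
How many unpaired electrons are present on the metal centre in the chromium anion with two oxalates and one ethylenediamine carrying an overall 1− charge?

Each oxalate is −2; ethylenediamine is neutral; balancing the −1 overall charge requires Cr(III).
Cr sits in group 6, so the d-electron count is 6 − 3 = 3.
Counting donor atoms: 2×oxalate (bidentate) → 4 donors; 1×ethylenediamine (bidentate) → 2 donors. Coordination number = 6.
In an octahedral field the d³ configuration is t₂g³e_g⁰ (only one arrangement possible), giving 3 unpaired electrons.

3 unpaired electrons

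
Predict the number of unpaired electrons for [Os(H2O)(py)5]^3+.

1 unpaired electron

Summing ligand charges against the +3 overall charge gives an oxidation state of +3 for osmium.
Os sits in group 8, so the d-electron count is 8 − 3 = 5.
The spin state decides the count: a 5d ion has a large Δₒ and is invariably low-spin.
An octahedral low-spin d⁵ ion is t₂g⁵e_g⁰, giving 1 unpaired electron.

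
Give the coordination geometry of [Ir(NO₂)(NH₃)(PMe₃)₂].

Summing ligand charges against the 0 overall charge gives an oxidation state of +1 for iridium.
Iridium is a group-9 element; Ir(I) is therefore d⁸.
Coordination number: 4.
A 5d d⁸ ion has a large crystal-field splitting; square planar leaves the high-energy d_{x²−y²} orbital empty and maximises CFSE.

square planar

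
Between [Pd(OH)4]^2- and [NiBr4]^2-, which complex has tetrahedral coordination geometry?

[NiBr4]^2-

For [Pd(OH)4]^2-: Summing ligand charges against the −2 overall charge gives an oxidation state of +2 for palladium. Pd sits in group 10, so the d-electron count is 10 − 2 = 8. A 4d d⁸ ion has a large crystal-field splitting; square planar leaves the high-energy d_{x²−y²} orbital empty and maximises CFSE. → square planar.
For [NiBr4]^2-: Each bromide is −1; balancing the −2 overall charge requires Ni(II). Group 10 minus oxidation state 2 gives a d⁸ configuration. Bromide is a weak-field ligand. With weak-field ligands the CFSE gain from square planar is small, so a 3d d⁸ ion takes the sterically preferred tetrahedral geometry. → tetrahedral.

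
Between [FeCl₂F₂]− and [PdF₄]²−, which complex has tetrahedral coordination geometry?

For [FeCl₂F₂]−: Summing ligand charges against the −1 overall charge gives an oxidation state of +3 for iron. Fe sits in group 8, so the d-electron count is 8 − 3 = 5. A high-spin d⁵ ion has zero CFSE in either geometry, so four ligands adopt the sterically favoured tetrahedral geometry. → tetrahedral.
For [PdF₄]²−: Summing ligand charges against the −2 overall charge gives an oxidation state of +2 for palladium. Palladium is a group-10 element; Pd(II) is therefore d⁸. A 4d d⁸ ion has a large crystal-field splitting; square planar leaves the high-energy d_{x²−y²} orbital empty and maximises CFSE. → square planar.

[FeCl₂F₂]−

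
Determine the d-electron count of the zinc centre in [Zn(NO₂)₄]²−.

Summing ligand charges against the −2 overall charge gives an oxidation state of +2 for zinc.
Group 12 minus oxidation state 2 gives a d¹⁰ configuration.

d¹⁰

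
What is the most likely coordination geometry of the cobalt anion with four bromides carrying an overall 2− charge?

tetrahedral

Ligand charges: each bromide is −1. With an overall charge of −2 the cobalt centre must be in the +2 oxidation state.
Group 9 minus oxidation state 2 gives a d⁷ configuration.
Coordination number: 4.
Bromide is a weak-field ligand.
For a high-spin 3d d⁷ ion with weak-field ligands the small Δₜ gives little square-planar CFSE advantage, so four ligands adopt the sterically favoured tetrahedral geometry.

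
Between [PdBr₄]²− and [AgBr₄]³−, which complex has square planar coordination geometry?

[PdBr₄]²−

For [PdBr₄]²−: Ligand charges: each bromide is −1. With an overall charge of −2 the palladium centre must be in the +2 oxidation state. Pd sits in group 10, so the d-electron count is 10 − 2 = 8. A 4d d⁸ ion has a large crystal-field splitting; square planar leaves the high-energy d_{x²−y²} orbital empty and maximises CFSE. → square planar.
For [AgBr₄]³−: Ligand charges: each bromide is −1. With an overall charge of −3 the silver centre must be in the +1 oxidation state. Silver is a group-11 element; Ag(I) is therefore d¹⁰. A d¹⁰ ion has no crystal-field stabilisation preference between square planar and tetrahedral, so four ligands adopt the sterically favoured tetrahedral geometry. → tetrahedral.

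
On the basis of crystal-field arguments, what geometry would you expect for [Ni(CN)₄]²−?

Each cyanide is −1; balancing the −2 overall charge requires Ni(II).
Group 10 minus oxidation state 2 gives a d⁸ configuration.
With 4 monodentate ligands the coordination number is 4.
Cyanide is a strong-field ligand (high in the spectrochemical series).
A 3d d⁸ ion with strong-field ligands gains enough CFSE to favour square planar over tetrahedral.

square planar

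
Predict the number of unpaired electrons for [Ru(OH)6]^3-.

Each hydroxide is −1; balancing the −3 overall charge requires Ru(III).
Group 8 minus oxidation state 3 gives a d⁵ configuration.
The spin state decides the count: a 4d ion has a large Δₒ and is invariably low-spin.
An octahedral low-spin d⁵ ion is t₂g⁵e_g⁰, giving 1 unpaired electron.

1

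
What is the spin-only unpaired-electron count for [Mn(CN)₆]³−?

2 unpaired electrons

Summing ligand charges against the −3 overall charge gives an oxidation state of +3 for manganese.
Manganese is a group-7 element; Mn(III) is therefore d⁴.
The spin state decides the count: Cyanide is a strong-field ligand (high in the spectrochemical series) for a first-row metal, so the complex is low-spin.
An octahedral low-spin d⁴ ion is t₂g⁴e_g⁰, giving 2 unpaired electrons.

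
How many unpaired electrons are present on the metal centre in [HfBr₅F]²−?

0

Ligand charges: each bromide is −1; each fluoride is −1. With an overall charge of −2 the hafnium centre must be in the +4 oxidation state.
Hf sits in group 4, so the d-electron count is 4 − 4 = 0.
In an octahedral field the d⁰ configuration is t₂g⁰e_g⁰, giving 0 unpaired electrons.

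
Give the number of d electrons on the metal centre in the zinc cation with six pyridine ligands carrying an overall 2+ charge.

Pyridine is neutral; balancing the +2 overall charge requires Zn(II).
Group 12 minus oxidation state 2 gives a d¹⁰ configuration.

d10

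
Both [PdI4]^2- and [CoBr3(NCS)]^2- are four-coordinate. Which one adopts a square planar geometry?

[PdI4]^2-

For [PdI4]^2-: Ligand charges: each iodide is −1. With an overall charge of −2 the palladium centre must be in the +2 oxidation state. Palladium is a group-10 element; Pd(II) is therefore d⁸. A 4d d⁸ ion has a large crystal-field splitting; square planar leaves the high-energy d_{x²−y²} orbital empty and maximises CFSE. → square planar.
For [CoBr3(NCS)]^2-: Each bromide is −1; each isothiocyanate is −1; balancing the −2 overall charge requires Co(II). Co sits in group 9, so the d-electron count is 9 − 2 = 7. For a high-spin 3d d⁷ ion with weak-field ligands the small Δₜ gives little square-planar CFSE advantage, so four ligands adopt the sterically favoured tetrahedral geometry. → tetrahedral.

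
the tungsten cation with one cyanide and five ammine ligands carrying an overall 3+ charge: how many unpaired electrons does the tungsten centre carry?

2 unpaired electrons

Each cyanide is −1; ammonia is neutral; balancing the +3 overall charge requires W(IV).
W sits in group 6, so the d-electron count is 6 − 4 = 2.
In an octahedral field the d² configuration is t₂g²e_g⁰ (only one arrangement possible), giving 2 unpaired electrons.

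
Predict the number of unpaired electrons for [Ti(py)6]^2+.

2 unpaired electrons

Pyridine is neutral; balancing the +2 overall charge requires Ti(II).
Ti sits in group 4, so the d-electron count is 4 − 2 = 2.
In an octahedral field the d² configuration is t₂g²e_g⁰ (only one arrangement possible), giving 2 unpaired electrons.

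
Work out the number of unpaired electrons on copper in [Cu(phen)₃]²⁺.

1 unpaired electron

1,10-phenanthroline is neutral; balancing the +2 overall charge requires Cu(II).
Group 11 minus oxidation state 2 gives a d⁹ configuration.
Counting donor atoms: 3×1,10-phenanthroline (bidentate) → 6 donors. Coordination number = 6.
In an octahedral field the d⁹ configuration is t₂g⁶e_g³ (only one arrangement possible), giving 1 unpaired electron.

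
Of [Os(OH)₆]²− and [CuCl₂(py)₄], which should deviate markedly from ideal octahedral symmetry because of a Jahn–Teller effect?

[Os(OH)₆]²−: Ligand charges: each hydroxide is −1. With an overall charge of −2 the osmium centre must be in the +4 oxidation state. Group 8 minus oxidation state 4 gives a d⁴ configuration. A 5d ion has a large Δₒ and is invariably low-spin. The d⁴ configuration leaves the e_g set evenly filled (or empty) — no strong Jahn–Teller driving force.
[CuCl₂(py)₄]: Ligand charges: each chloride is −1; pyridine is neutral. With an overall charge of 0 the copper centre must be in the +2 oxidation state. Cu sits in group 11, so the d-electron count is 11 − 2 = 9. The t₂g⁶e_g³ configuration has an unevenly filled e_g set; the Jahn–Teller theorem predicts a tetragonal distortion (typically axial elongation) to lift the degeneracy.

[CuCl₂(py)₄]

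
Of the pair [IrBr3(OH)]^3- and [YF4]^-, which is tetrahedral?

For [IrBr3(OH)]^3-: Ligand charges: each bromide is −1; each hydroxide is −1. With an overall charge of −3 the iridium centre must be in the +1 oxidation state. Ir sits in group 9, so the d-electron count is 9 − 1 = 8. A 5d d⁸ ion has a large crystal-field splitting; square planar leaves the high-energy d_{x²−y²} orbital empty and maximises CFSE. → square planar.
For [YF4]^-: Summing ligand charges against the −1 overall charge gives an oxidation state of +3 for yttrium. Y sits in group 3, so the d-electron count is 3 − 3 = 0. A d⁰ ion has no crystal-field stabilisation preference between square planar and tetrahedral, so four ligands adopt the sterically favoured tetrahedral geometry. → tetrahedral.

[YF4]^-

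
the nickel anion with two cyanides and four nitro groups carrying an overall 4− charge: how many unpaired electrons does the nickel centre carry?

Ligand charges: each cyanide is −1; each nitro (N-bound nitrite) is −1. With an overall charge of −4 the nickel centre must be in the +2 oxidation state.
Group 10 minus oxidation state 2 gives a d⁸ configuration.
In an octahedral field the d⁸ configuration is t₂g⁶e_g² (only one arrangement possible), giving 2 unpaired electrons.

2 unpaired electrons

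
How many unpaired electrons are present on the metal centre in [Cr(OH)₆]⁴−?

Ligand charges: each hydroxide is −1. With an overall charge of −4 the chromium centre must be in the +2 oxidation state.
Cr sits in group 6, so the d-electron count is 6 − 2 = 4.
The spin state decides the count: Hydroxide is a weak-field ligand for a first-row metal, so the complex is high-spin.
An octahedral high-spin d⁴ ion is t₂g³e_g¹, giving 4 unpaired electrons.

4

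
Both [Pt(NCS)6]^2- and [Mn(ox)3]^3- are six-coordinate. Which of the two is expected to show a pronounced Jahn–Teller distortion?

[Pt(NCS)6]^2-: Each isothiocyanate is −1; balancing the −2 overall charge requires Pt(IV). Group 10 minus oxidation state 4 gives a d⁶ configuration. A 5d ion has a large Δₒ and is invariably low-spin. The d⁶ configuration leaves the e_g set evenly filled (or empty) — no strong Jahn–Teller driving force.
[Mn(ox)3]^3-: Ligand charges: each oxalate is −2. With an overall charge of −3 the manganese centre must be in the +3 oxidation state. Group 7 minus oxidation state 3 gives a d⁴ configuration. Oxalate is a weak-field ligand for a first-row metal, so the complex is high-spin. The t₂g³e_g¹ (high-spin) configuration has an unevenly filled e_g set; the Jahn–Teller theorem predicts a tetragonal distortion (typically axial elongation) to lift the degeneracy.

[Mn(ox)3]^3-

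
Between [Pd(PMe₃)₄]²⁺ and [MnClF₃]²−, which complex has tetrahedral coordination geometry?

For [Pd(PMe₃)₄]²⁺: Trimethylphosphine is neutral; balancing the +2 overall charge requires Pd(II). Pd sits in group 10, so the d-electron count is 10 − 2 = 8. A 4d d⁸ ion has a large crystal-field splitting; square planar leaves the high-energy d_{x²−y²} orbital empty and maximises CFSE. → square planar.
For [MnClF₃]²−: Ligand charges: each chloride is −1; each fluoride is −1. With an overall charge of −2 the manganese centre must be in the +2 oxidation state. Mn sits in group 7, so the d-electron count is 7 − 2 = 5. A high-spin d⁵ ion has zero CFSE in either geometry, so four ligands adopt the sterically favoured tetrahedral geometry. → tetrahedral.

[MnClF₃]²−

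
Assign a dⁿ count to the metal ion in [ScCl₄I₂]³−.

d0

Each chloride is −1; each iodide is −1; balancing the −3 overall charge requires Sc(III).
Scandium is a group-3 element; Sc(III) is therefore d⁰.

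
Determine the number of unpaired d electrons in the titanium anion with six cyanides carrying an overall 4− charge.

Ligand charges: each cyanide is −1. With an overall charge of −4 the titanium centre must be in the +2 oxidation state.
Ti sits in group 4, so the d-electron count is 4 − 2 = 2.
In an octahedral field the d² configuration is t₂g²e_g⁰ (only one arrangement possible), giving 2 unpaired electrons.

2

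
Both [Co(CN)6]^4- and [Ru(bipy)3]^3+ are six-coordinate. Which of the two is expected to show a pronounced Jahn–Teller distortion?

[Co(CN)6]^4-

[Co(CN)6]^4-: Each cyanide is −1; balancing the −4 overall charge requires Co(II). Group 9 minus oxidation state 2 gives a d⁷ configuration. Cyanide is a strong-field ligand (high in the spectrochemical series) for a first-row metal, so the complex is low-spin. The t₂g⁶e_g¹ (low-spin) configuration has an unevenly filled e_g set; the Jahn–Teller theorem predicts a tetragonal distortion (typically axial elongation) to lift the degeneracy.
[Ru(bipy)3]^3+: 2,2′-bipyridine is neutral; balancing the +3 overall charge requires Ru(III). Ru sits in group 8, so the d-electron count is 8 − 3 = 5. A 4d ion has a large Δₒ and is invariably low-spin. The d⁵ configuration leaves the e_g set evenly filled (or empty) — no strong Jahn–Teller driving force.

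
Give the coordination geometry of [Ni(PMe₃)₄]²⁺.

Trimethylphosphine is neutral; balancing the +2 overall charge requires Ni(II).
Ni sits in group 10, so the d-electron count is 10 − 2 = 8.
With 4 monodentate ligands the coordination number is 4.
Trimethylphosphine is a strong-field ligand (high in the spectrochemical series).
A 3d d⁸ ion with strong-field ligands gains enough CFSE to favour square planar over tetrahedral.

square planar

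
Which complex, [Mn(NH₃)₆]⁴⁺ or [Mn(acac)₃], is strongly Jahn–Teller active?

[Mn(acac)₃]

[Mn(NH₃)₆]⁴⁺: Ammonia is neutral; balancing the +4 overall charge requires Mn(IV). Manganese is a group-7 element; Mn(IV) is therefore d³. The d³ configuration leaves the e_g set evenly filled (or empty) — no strong Jahn–Teller driving force.
[Mn(acac)₃]: Each acetylacetonate is −1; balancing the 0 overall charge requires Mn(III). Manganese is a group-7 element; Mn(III) is therefore d⁴. Acetylacetonate is a weak-field ligand for a first-row metal, so the complex is high-spin. The t₂g³e_g¹ (high-spin) configuration has an unevenly filled e_g set; the Jahn–Teller theorem predicts a tetragonal distortion (typically axial elongation) to lift the degeneracy.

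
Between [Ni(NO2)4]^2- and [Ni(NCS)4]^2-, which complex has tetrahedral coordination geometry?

[Ni(NCS)4]^2-

For [Ni(NO2)4]^2-: Each nitro (N-bound nitrite) is −1; balancing the −2 overall charge requires Ni(II). Group 10 minus oxidation state 2 gives a d⁸ configuration. Nitro (N-bound nitrite) is a strong-field ligand (high in the spectrochemical series). A 3d d⁸ ion with strong-field ligands gains enough CFSE to favour square planar over tetrahedral. → square planar.
For [Ni(NCS)4]^2-: Each isothiocyanate is −1; balancing the −2 overall charge requires Ni(II). Ni sits in group 10, so the d-electron count is 10 − 2 = 8. Isothiocyanate is a weak-field ligand. With weak-field ligands the CFSE gain from square planar is small, so a 3d d⁸ ion takes the sterically preferred tetrahedral geometry. → tetrahedral.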